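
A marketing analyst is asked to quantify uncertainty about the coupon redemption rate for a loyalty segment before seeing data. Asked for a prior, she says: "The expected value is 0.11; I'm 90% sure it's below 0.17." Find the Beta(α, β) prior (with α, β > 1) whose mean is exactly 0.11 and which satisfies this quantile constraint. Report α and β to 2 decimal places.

α ≈ 5.30, β ≈ 42.91

With mean 0.11 fixed, write α = 0.11s, β = 0.89s where s = α+β.
Need P(θ < 0.17) = 0.9 under Beta(0.11s, 0.89s). Normal approximation: (q−m)/√(m(1−m)/s) ≈ z_{0.9} = 1.28, so s ≈ 0.11·0.89·(1.28)²/(0.17−0.11)² = 44.7.
At s = 44.7: P(θ<0.17) ≈ 0.893. Adjusting to match 0.9 gives s ≈ 48.21.
So α = 0.11·48.21 ≈ 5.30, β = 0.89·48.21 ≈ 42.91.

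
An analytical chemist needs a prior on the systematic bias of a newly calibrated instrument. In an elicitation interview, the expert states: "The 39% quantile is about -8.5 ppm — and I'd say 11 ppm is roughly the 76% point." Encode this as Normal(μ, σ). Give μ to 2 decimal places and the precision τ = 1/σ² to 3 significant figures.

μ = -2.97, τ = 0.00255

For Normal(μ,σ), the p-quantile is μ + z_p·σ. Here z_{0.39} = -0.2793, z_{0.76} = 0.7063.
So -8.5 = μ − 0.2793σ and 11 = μ + 0.7063σ.
Subtracting: σ = (11 − -8.5)/(0.7063 − (-0.2793)) = 19.78.
Then μ = -8.5 − (-0.2793)·19.78 = -2.97.
Precision τ = 1/σ² = 1/19.78² = 0.00255.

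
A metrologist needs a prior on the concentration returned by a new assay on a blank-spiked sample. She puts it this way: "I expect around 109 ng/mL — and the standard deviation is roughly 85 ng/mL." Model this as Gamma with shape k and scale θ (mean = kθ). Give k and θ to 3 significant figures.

For Gamma(k, scale θ): mean = kθ, variance = kθ², so CV = 1/√k.
CV = SD/mean = 85/109 = 0.7798, hence k = 1/CV² = 1.64.
Then θ = mean/k = 109/1.64 = 66.3.

k ≈ 1.64, θ ≈ 66.3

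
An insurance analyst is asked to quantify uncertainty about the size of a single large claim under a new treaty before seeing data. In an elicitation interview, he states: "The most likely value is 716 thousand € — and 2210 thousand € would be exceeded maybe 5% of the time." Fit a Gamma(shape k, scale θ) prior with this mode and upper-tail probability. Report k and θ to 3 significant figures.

k ≈ 3.08, θ ≈ 345

Gamma(k,θ) with k>1 has mode (k−1)θ, so θ = 716/(k−1).
Need P(X < 2210) = 0.95 with θ tied to k this way. Start at k = 2, θ = 716: P(X<2210) ≈ 0.813.
Too low — raise k to concentrate. Iterating converges to k ≈ 3.08.
Then θ = 716/(3.08−1) ≈ 345.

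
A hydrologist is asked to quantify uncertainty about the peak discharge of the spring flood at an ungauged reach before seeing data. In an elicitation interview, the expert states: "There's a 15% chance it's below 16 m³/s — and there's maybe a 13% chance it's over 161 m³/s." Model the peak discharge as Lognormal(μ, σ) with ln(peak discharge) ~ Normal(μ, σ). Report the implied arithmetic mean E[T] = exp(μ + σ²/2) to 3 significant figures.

E[T] ≈ 85.5 m³/s

If T ~ Lognormal(μ,σ) then ln T ~ Normal(μ,σ), so the p-quantile of ln T is μ + z_p·σ.
ln(16) = 2.773 and ln(161) = 5.081; z_{0.15} = -1.036, z_{0.87} = 1.126.
σ = (5.081 − 2.773)/(1.126 − (-1.036)) = 1.068.
μ = 2.773 − (-1.036)·1.068 = 3.879.
E[T] = exp(μ + σ²/2) = exp(3.879 + 0.5698) = 85.5 m³/s.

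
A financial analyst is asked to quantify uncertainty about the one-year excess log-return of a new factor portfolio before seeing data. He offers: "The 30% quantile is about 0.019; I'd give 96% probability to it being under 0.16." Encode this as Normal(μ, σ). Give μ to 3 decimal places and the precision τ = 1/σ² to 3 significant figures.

The p-quantile of Normal(μ,σ) is μ + z_p·σ, with z_{0.3} = -0.5244 and z_{0.96} = 1.751.
Eliminate σ: μ = (z₂·x₁ − z₁·x₂)/(z₂ − z₁) = (1.751·0.019 − (-0.5244)·0.16)/2.275 = 0.052.
Then σ = (x₂ − x₁)/(z₂ − z₁) = (0.16 − 0.019)/2.275 = 0.062.
Precision τ = 1/σ² = 1/0.06198² = 260.

μ = 0.052, τ = 260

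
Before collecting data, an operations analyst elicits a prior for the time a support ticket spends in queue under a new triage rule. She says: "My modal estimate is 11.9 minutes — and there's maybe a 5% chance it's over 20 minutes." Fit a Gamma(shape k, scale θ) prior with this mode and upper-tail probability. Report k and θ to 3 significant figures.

Gamma(k,θ) with k>1 has mode (k−1)θ, so θ = 11.9/(k−1).
Need P(X < 20) = 0.95 with θ tied to k this way. Start at k = 2, θ = 11.9: P(X<20) ≈ 0.501.
Too low — raise k to concentrate. Iterating converges to k ≈ 11.4.
Then θ = 11.9/(11.4−1) ≈ 1.15.

k ≈ 11.4, θ ≈ 1.15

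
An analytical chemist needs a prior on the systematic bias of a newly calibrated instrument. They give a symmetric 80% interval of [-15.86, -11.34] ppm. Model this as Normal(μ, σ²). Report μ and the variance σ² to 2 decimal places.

A symmetric 80% interval runs μ ± z·σ with z = 1.282.
Half-width = 2.26, so σ = 2.26/1.282 = 1.763 and σ² = 3.11.
μ is the interval midpoint, -13.60.

μ = -13.60, σ² = 3.11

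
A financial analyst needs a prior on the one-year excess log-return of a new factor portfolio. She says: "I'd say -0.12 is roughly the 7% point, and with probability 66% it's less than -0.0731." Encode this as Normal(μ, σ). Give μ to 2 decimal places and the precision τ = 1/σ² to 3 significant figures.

The p-quantile of Normal(μ,σ) is μ + z_p·σ, with z_{0.07} = -1.476 and z_{0.66} = 0.4125.
Eliminate σ: μ = (z₂·x₁ − z₁·x₂)/(z₂ − z₁) = (0.4125·-0.12 − (-1.476)·-0.0731)/1.888 = -0.08.
Then σ = (x₂ − x₁)/(z₂ − z₁) = (-0.0731 − -0.12)/1.888 = 0.02.
Precision τ = 1/σ² = 1/0.02484² = 1620.

μ = -0.08, τ = 1620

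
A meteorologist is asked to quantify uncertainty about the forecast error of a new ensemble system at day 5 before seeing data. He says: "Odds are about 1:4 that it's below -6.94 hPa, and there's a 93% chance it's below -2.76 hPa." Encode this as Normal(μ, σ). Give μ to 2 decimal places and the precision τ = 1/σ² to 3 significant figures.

μ = -5.42, τ = 0.307

The p-quantile of Normal(μ,σ) is μ + z_p·σ, with z_{0.2} = -0.8416 and z_{0.93} = 1.476.
Eliminate σ: μ = (z₂·x₁ − z₁·x₂)/(z₂ − z₁) = (1.476·-6.94 − (-0.8416)·-2.76)/2.317 = -5.42.
Then σ = (x₂ − x₁)/(z₂ − z₁) = (-2.76 − -6.94)/2.317 = 1.80.
Precision τ = 1/σ² = 1/1.804² = 0.307.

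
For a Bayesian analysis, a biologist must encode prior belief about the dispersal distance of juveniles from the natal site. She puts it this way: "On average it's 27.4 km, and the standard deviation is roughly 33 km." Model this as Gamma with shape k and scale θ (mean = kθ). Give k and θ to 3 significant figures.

k ≈ 0.689, θ ≈ 39.7

For Gamma(k, scale θ): mean = kθ, variance = kθ², so CV = 1/√k.
CV = SD/mean = 33/27.4 = 1.204, hence k = 1/CV² = 0.689.
Then θ = mean/k = 27.4/0.689 = 39.7.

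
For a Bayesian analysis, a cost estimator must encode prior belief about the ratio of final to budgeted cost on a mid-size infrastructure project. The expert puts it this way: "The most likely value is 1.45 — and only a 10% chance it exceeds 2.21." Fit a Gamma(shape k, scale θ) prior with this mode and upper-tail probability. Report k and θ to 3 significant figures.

k ≈ 11.5, θ ≈ 0.138

Gamma(k,θ) with k>1 has mode (k−1)θ, so θ = 1.45/(k−1).
Need P(X < 2.21) = 0.9 with θ tied to k this way. Start at k = 2, θ = 1.45: P(X<2.21) ≈ 0.450.
Too low — raise k to concentrate. Iterating converges to k ≈ 11.5.
Then θ = 1.45/(11.5−1) ≈ 0.138.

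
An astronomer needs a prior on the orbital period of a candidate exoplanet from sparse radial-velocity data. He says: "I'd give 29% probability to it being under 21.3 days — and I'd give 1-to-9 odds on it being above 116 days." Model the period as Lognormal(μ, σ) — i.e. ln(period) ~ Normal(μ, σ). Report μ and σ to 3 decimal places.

μ ≈ 3.570, σ ≈ 0.924

If T ~ Lognormal(μ,σ) then ln T ~ Normal(μ,σ), so the p-quantile of ln T is μ + z_p·σ.
ln(21.3) = 3.059 and ln(116) = 4.754; z_{0.29} = -0.5534, z_{0.9} = 1.282.
σ = (4.754 − 3.059)/(1.282 − (-0.5534)) = 0.924.
μ = 3.059 − (-0.5534)·0.924 = 3.570.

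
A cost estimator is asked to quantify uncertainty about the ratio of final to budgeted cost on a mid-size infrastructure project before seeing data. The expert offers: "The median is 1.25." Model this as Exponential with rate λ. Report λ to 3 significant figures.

λ ≈ 0.555

Exponential median = ln 2 / λ, so λ = ln 2 / 1.25 = 0.555.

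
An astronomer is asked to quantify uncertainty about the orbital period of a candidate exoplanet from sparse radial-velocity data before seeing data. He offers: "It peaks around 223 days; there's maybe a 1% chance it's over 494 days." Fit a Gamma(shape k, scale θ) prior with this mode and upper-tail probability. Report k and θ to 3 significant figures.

Gamma(k,θ) with k>1 has mode (k−1)θ, so θ = 223/(k−1).
Need P(X < 494) = 0.99 with θ tied to k this way. Start at k = 2, θ = 223: P(X<494) ≈ 0.649.
Too low — raise k to concentrate. Iterating converges to k ≈ 8.61.
Then θ = 223/(8.61−1) ≈ 29.3.

k ≈ 8.61, θ ≈ 29.3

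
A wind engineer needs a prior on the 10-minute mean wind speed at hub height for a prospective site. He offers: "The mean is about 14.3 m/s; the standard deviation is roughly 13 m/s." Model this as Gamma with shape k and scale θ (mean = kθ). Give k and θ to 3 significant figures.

For Gamma(k, scale θ): mean = kθ, variance = kθ², so CV = 1/√k.
CV = SD/mean = 13/14.3 = 0.9091, hence k = 1/CV² = 1.21.
Then θ = mean/k = 14.3/1.21 = 11.8.

k ≈ 1.21, θ ≈ 11.8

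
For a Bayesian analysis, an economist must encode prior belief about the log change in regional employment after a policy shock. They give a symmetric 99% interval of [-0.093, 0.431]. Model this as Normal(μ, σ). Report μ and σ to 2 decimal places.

A symmetric 99% interval runs μ ± z·σ with z = 2.576.
Half-width = 0.262, so σ = 0.262/2.576 = 0.10.
μ is the interval midpoint, 0.17.

μ = 0.17, σ = 0.10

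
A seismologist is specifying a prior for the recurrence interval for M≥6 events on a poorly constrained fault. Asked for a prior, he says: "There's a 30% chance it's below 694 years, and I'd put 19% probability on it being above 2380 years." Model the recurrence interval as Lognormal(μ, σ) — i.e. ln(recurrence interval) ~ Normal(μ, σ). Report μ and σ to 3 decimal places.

If T ~ Lognormal(μ,σ) then ln T ~ Normal(μ,σ), so the p-quantile of ln T is μ + z_p·σ.
ln(694) = 6.542 and ln(2380) = 7.775; z_{0.3} = -0.5244, z_{0.81} = 0.8779.
σ = (7.775 − 6.542)/(0.8779 − (-0.5244)) = 0.879.
μ = 6.542 − (-0.5244)·0.879 = 7.003.

μ ≈ 7.003, σ ≈ 0.879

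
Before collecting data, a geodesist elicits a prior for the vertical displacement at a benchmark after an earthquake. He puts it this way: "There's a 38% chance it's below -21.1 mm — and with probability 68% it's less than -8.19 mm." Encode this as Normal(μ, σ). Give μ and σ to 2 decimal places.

The p-quantile of Normal(μ,σ) is μ + z_p·σ, with z_{0.38} = -0.3055 and z_{0.68} = 0.4677.
Eliminate σ: μ = (z₂·x₁ − z₁·x₂)/(z₂ − z₁) = (0.4677·-21.1 − (-0.3055)·-8.19)/0.7732 = -16.00.
Then σ = (x₂ − x₁)/(z₂ − z₁) = (-8.19 − -21.1)/0.7732 = 16.70.

μ = -16.00, σ = 16.70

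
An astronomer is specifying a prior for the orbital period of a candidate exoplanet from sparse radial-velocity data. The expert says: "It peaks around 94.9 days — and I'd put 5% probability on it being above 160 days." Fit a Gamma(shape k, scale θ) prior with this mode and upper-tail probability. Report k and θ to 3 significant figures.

Gamma(k,θ) with k>1 has mode (k−1)θ, so θ = 94.9/(k−1).
Need P(X < 160) = 0.95 with θ tied to k this way. Start at k = 2, θ = 94.9: P(X<160) ≈ 0.502.
Too low — raise k to concentrate. Iterating converges to k ≈ 11.2.
Then θ = 94.9/(11.2−1) ≈ 9.27.

k ≈ 11.2, θ ≈ 9.27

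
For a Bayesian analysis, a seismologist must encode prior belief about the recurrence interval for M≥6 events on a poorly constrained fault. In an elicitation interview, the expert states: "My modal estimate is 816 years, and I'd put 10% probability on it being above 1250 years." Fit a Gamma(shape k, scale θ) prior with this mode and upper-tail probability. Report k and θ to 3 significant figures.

Gamma(k,θ) with k>1 has mode (k−1)θ, so θ = 816/(k−1).
Need P(X < 1250) = 0.9 with θ tied to k this way. Start at k = 2, θ = 816: P(X<1250) ≈ 0.453.
Too low — raise k to concentrate. Iterating converges to k ≈ 11.3.
Then θ = 816/(11.3−1) ≈ 79.5.

k ≈ 11.3, θ ≈ 79.5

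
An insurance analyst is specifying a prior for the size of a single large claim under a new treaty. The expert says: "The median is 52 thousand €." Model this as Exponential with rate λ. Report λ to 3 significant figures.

Exponential median = ln 2 / λ, so λ = ln 2 / 52.0 = 0.0133.

λ ≈ 0.0133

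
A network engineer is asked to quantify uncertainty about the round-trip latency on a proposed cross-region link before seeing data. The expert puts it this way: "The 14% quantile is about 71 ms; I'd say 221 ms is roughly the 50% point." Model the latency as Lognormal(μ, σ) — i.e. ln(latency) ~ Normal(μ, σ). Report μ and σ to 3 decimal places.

μ ≈ 5.398, σ ≈ 1.051

If T ~ Lognormal(μ,σ) then ln T ~ Normal(μ,σ), so the p-quantile of ln T is μ + z_p·σ.
ln(71) = 4.263 and ln(221) = 5.398; z_{0.14} = -1.08, z_{0.5} = 0.
σ = (5.398 − 4.263)/(0 − (-1.08)) = 1.051.
μ = 4.263 − (-1.08)·1.051 = 5.398.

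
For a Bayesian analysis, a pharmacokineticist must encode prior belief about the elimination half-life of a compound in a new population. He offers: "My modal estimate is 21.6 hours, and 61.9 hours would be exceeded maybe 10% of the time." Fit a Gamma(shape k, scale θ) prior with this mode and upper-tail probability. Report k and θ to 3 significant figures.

k ≈ 2.72, θ ≈ 12.6

Gamma(k,θ) with k>1 has mode (k−1)θ, so θ = 21.6/(k−1).
Need P(X < 61.9) = 0.9 with θ tied to k this way. Start at k = 2, θ = 21.6: P(X<61.9) ≈ 0.780.
Too low — raise k to concentrate. Iterating converges to k ≈ 2.72.
Then θ = 21.6/(2.72−1) ≈ 12.6.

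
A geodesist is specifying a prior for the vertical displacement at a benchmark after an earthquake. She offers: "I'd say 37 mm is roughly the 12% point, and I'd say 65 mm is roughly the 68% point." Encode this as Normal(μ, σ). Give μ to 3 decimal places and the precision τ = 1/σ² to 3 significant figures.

μ = 57.028, τ = 0.00344

The p-quantile of Normal(μ,σ) is μ + z_p·σ, with z_{0.12} = -1.175 and z_{0.68} = 0.4677.
Eliminate σ: μ = (z₂·x₁ − z₁·x₂)/(z₂ − z₁) = (0.4677·37 − (-1.175)·65)/1.643 = 57.028.
Then σ = (x₂ − x₁)/(z₂ − z₁) = (65 − 37)/1.643 = 17.045.
Precision τ = 1/σ² = 1/17.05² = 0.00344.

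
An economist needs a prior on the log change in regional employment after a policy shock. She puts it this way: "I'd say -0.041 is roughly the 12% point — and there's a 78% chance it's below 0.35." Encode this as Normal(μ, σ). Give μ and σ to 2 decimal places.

The p-quantile of Normal(μ,σ) is μ + z_p·σ, with z_{0.12} = -1.175 and z_{0.78} = 0.7722.
Eliminate σ: μ = (z₂·x₁ − z₁·x₂)/(z₂ − z₁) = (0.7722·-0.041 − (-1.175)·0.35)/1.947 = 0.19.
Then σ = (x₂ − x₁)/(z₂ − z₁) = (0.35 − -0.041)/1.947 = 0.20.

μ = 0.19, σ = 0.20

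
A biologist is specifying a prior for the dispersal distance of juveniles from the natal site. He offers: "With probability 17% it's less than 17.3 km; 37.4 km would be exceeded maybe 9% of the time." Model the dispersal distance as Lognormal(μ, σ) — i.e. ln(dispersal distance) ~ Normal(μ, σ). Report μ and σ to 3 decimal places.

If T ~ Lognormal(μ,σ) then ln T ~ Normal(μ,σ), so the p-quantile of ln T is μ + z_p·σ.
ln(17.3) = 2.851 and ln(37.4) = 3.622; z_{0.17} = -0.9542, z_{0.91} = 1.341.
σ = (3.622 − 2.851)/(1.341 − (-0.9542)) = 0.336.
μ = 2.851 − (-0.9542)·0.336 = 3.171.

μ ≈ 3.171, σ ≈ 0.336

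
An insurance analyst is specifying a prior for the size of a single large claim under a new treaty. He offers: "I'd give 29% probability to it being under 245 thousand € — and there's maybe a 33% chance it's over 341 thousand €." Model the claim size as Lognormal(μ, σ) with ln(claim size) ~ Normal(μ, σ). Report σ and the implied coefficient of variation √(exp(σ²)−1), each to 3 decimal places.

If T ~ Lognormal(μ,σ) then ln T ~ Normal(μ,σ), so the p-quantile of ln T is μ + z_p·σ.
ln(245) = 5.501 and ln(341) = 5.832; z_{0.29} = -0.5534, z_{0.67} = 0.4399.
σ = (5.832 − 5.501)/(0.4399 − (-0.5534)) = 0.333.
μ = 5.501 − (-0.5534)·0.333 = 5.685.
CV = √(exp(σ²)−1) = √(exp(0.1108)−1) = 0.342.

σ ≈ 0.333, CV ≈ 0.342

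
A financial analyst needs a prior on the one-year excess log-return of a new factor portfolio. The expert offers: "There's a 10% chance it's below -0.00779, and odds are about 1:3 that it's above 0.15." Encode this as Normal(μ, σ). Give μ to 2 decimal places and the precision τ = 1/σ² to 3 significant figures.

μ = 0.10, τ = 154

The p-quantile of Normal(μ,σ) is μ + z_p·σ, with z_{0.1} = -1.282 and z_{0.75} = 0.6745.
Eliminate σ: μ = (z₂·x₁ − z₁·x₂)/(z₂ − z₁) = (0.6745·-0.00779 − (-1.282)·0.15)/1.956 = 0.10.
Then σ = (x₂ − x₁)/(z₂ − z₁) = (0.15 − -0.00779)/1.956 = 0.08.
Precision τ = 1/σ² = 1/0.08067² = 154.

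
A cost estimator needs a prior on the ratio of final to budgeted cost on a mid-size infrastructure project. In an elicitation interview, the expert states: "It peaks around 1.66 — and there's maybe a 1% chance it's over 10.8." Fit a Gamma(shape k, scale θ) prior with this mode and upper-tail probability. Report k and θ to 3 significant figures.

k ≈ 2.03, θ ≈ 1.61

Gamma(k,θ) with k>1 has mode (k−1)θ, so θ = 1.66/(k−1).
Need P(X < 10.8) = 0.99 with θ tied to k this way. Start at k = 2, θ = 1.66: P(X<10.8) ≈ 0.989.
Too low — raise k to concentrate. Iterating converges to k ≈ 2.03.
Then θ = 1.66/(2.03−1) ≈ 1.61.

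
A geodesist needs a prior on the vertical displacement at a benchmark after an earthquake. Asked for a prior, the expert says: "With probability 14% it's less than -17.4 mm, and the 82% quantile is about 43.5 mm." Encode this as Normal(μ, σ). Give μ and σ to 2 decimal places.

For Normal(μ,σ), the p-quantile is μ + z_p·σ. Here z_{0.14} = -1.08, z_{0.82} = 0.9154.
So -17.4 = μ − 1.08σ and 43.5 = μ + 0.9154σ.
Subtracting: σ = (43.5 − -17.4)/(0.9154 − (-1.08)) = 30.52.
Then μ = -17.4 − (-1.08)·30.52 = 15.57.

μ = 15.57, σ = 30.52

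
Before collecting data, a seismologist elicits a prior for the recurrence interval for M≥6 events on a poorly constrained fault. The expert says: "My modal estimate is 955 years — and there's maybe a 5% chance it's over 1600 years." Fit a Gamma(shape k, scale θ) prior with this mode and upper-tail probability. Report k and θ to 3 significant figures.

Gamma(k,θ) with k>1 has mode (k−1)θ, so θ = 955/(k−1).
Need P(X < 1600) = 0.95 with θ tied to k this way. Start at k = 2, θ = 955: P(X<1600) ≈ 0.499.
Too low — raise k to concentrate. Iterating converges to k ≈ 11.5.
Then θ = 955/(11.5−1) ≈ 91.1.

k ≈ 11.5, θ ≈ 91.1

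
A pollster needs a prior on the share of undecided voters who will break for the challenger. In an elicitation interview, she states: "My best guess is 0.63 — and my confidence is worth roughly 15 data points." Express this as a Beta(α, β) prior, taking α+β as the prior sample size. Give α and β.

α = 9.45, β = 5.55

Under the effective-sample-size interpretation, Beta(α, β) has prior mean α/(α+β) and prior sample size α+β.
So α+β = 15 and α/(α+β) = 0.63, giving α = 0.63·15 = 9.45 and β = 15 − 9.45 = 5.55.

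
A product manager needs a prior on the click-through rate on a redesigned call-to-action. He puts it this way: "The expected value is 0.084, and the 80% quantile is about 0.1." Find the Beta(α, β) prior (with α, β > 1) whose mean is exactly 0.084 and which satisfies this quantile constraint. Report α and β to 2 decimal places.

With mean 0.084 fixed, write α = 0.084s, β = 0.916s where s = α+β.
Need P(θ < 0.1) = 0.8 under Beta(0.084s, 0.916s). Normal approximation: (q−m)/√(m(1−m)/s) ≈ z_{0.8} = 0.842, so s ≈ 0.084·0.916·(0.842)²/(0.1−0.084)² = 212.9.
At s = 212.9: P(θ<0.1) ≈ 0.806. Adjusting to match 0.8 gives s ≈ 199.57.
So α = 0.084·199.57 ≈ 16.76, β = 0.916·199.57 ≈ 182.81.

α ≈ 16.76, β ≈ 182.81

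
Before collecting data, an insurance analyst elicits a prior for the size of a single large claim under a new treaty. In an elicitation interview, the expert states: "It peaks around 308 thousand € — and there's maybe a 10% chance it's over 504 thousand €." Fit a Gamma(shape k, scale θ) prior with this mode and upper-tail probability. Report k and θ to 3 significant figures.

Gamma(k,θ) with k>1 has mode (k−1)θ, so θ = 308/(k−1).
Need P(X < 504) = 0.9 with θ tied to k this way. Start at k = 2, θ = 308: P(X<504) ≈ 0.487.
Too low — raise k to concentrate. Iterating converges to k ≈ 8.77.
Then θ = 308/(8.77−1) ≈ 39.6.

k ≈ 8.77, θ ≈ 39.6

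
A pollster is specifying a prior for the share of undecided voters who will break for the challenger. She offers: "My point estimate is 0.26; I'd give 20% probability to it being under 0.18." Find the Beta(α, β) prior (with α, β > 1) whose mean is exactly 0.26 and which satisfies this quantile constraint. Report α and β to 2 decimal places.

α ≈ 5.74, β ≈ 16.34

With mean 0.26 fixed, write α = 0.26s, β = 0.74s where s = α+β.
Need P(θ < 0.18) = 0.2 under Beta(0.26s, 0.74s). Normal approximation: (q−m)/√(m(1−m)/s) ≈ z_{0.2} = -0.842, so s ≈ 0.26·0.74·(-0.842)²/(0.18−0.26)² = 21.3.
At s = 21.3: P(θ<0.18) ≈ 0.205. Adjusting to match 0.2 gives s ≈ 22.08.
So α = 0.26·22.08 ≈ 5.74, β = 0.74·22.08 ≈ 16.34.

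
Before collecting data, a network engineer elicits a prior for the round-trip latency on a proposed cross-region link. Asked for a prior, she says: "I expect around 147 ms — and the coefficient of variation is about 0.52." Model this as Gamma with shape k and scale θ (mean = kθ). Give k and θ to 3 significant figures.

For Gamma(k, scale θ): mean = kθ, variance = kθ², so CV = 1/√k.
CV = 0.52, hence k = 1/CV² = 3.7.
Then θ = mean/k = 147/3.7 = 39.7.

k ≈ 3.7, θ ≈ 39.7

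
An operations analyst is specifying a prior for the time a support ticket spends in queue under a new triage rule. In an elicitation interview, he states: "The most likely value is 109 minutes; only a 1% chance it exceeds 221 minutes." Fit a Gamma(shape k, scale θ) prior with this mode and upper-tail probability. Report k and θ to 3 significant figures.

Gamma(k,θ) with k>1 has mode (k−1)θ, so θ = 109/(k−1).
Need P(X < 221) = 0.99 with θ tied to k this way. Start at k = 2, θ = 109: P(X<221) ≈ 0.601.
Too low — raise k to concentrate. Iterating converges to k ≈ 10.8.
Then θ = 109/(10.8−1) ≈ 11.1.

k ≈ 10.8, θ ≈ 11.1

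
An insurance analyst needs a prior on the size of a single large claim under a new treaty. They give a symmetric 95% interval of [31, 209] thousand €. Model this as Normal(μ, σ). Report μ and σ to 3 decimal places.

μ = 120.000, σ = 45.409

A symmetric 95% interval runs μ ± z·σ with z = 1.96.
Half-width = 89, so σ = 89/1.96 = 45.409.
μ is the interval midpoint, 120.000.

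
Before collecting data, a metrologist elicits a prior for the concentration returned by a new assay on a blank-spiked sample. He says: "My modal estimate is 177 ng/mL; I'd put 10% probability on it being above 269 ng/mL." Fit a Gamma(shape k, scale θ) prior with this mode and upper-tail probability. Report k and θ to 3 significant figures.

Gamma(k,θ) with k>1 has mode (k−1)θ, so θ = 177/(k−1).
Need P(X < 269) = 0.9 with θ tied to k this way. Start at k = 2, θ = 177: P(X<269) ≈ 0.449.
Too low — raise k to concentrate. Iterating converges to k ≈ 11.6.
Then θ = 177/(11.6−1) ≈ 16.6.

k ≈ 11.6, θ ≈ 16.6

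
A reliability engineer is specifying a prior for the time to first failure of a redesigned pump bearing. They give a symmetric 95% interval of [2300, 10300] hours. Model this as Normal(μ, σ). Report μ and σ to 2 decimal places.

A symmetric 95% interval runs μ ± z·σ with z = 1.96.
Half-width = 4000, so σ = 4000/1.96 = 2040.85.
μ is the interval midpoint, 6300.00.

μ = 6300.00, σ = 2040.85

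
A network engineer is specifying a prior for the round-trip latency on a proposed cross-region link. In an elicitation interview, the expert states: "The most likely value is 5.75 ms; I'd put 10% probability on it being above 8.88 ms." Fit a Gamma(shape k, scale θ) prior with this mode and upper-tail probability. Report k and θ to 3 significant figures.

Gamma(k,θ) with k>1 has mode (k−1)θ, so θ = 5.75/(k−1).
Need P(X < 8.88) = 0.9 with θ tied to k this way. Start at k = 2, θ = 5.75: P(X<8.88) ≈ 0.457.
Too low — raise k to concentrate. Iterating converges to k ≈ 10.9.
Then θ = 5.75/(10.9−1) ≈ 0.581.

k ≈ 10.9, θ ≈ 0.581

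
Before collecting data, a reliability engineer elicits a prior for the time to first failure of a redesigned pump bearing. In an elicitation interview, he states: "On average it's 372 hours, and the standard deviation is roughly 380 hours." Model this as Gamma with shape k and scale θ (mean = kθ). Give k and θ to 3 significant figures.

For Gamma(k, scale θ): mean = kθ, variance = kθ², so CV = 1/√k.
CV = SD/mean = 380/372 = 1.022, hence k = 1/CV² = 0.958.
Then θ = mean/k = 372/0.958 = 388.

k ≈ 0.958, θ ≈ 388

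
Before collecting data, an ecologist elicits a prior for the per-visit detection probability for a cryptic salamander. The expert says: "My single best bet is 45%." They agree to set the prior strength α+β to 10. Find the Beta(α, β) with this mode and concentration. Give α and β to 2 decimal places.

α = 4.60, β = 5.40

For α,β > 1 the Beta mode is (α−1)/(α+β−2). With α+β = 10, the mode is (α−1)/8.
Set (α−1)/8 = 0.45 → α = 1 + 0.45·8 = 4.60.
β = 10 − α = 5.40.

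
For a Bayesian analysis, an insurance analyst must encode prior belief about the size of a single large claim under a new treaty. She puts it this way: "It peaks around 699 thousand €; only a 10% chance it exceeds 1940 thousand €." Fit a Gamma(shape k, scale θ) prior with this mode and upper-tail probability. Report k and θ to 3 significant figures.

k ≈ 2.83, θ ≈ 381

Gamma(k,θ) with k>1 has mode (k−1)θ, so θ = 699/(k−1).
Need P(X < 1940) = 0.9 with θ tied to k this way. Start at k = 2, θ = 699: P(X<1940) ≈ 0.765.
Too low — raise k to concentrate. Iterating converges to k ≈ 2.83.
Then θ = 699/(2.83−1) ≈ 381.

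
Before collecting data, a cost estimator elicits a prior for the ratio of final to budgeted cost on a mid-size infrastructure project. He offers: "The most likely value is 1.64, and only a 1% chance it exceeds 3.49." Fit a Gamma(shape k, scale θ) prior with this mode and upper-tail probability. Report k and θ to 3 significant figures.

Gamma(k,θ) with k>1 has mode (k−1)θ, so θ = 1.64/(k−1).
Need P(X < 3.49) = 0.99 with θ tied to k this way. Start at k = 2, θ = 1.64: P(X<3.49) ≈ 0.628.
Too low — raise k to concentrate. Iterating converges to k ≈ 9.51.
Then θ = 1.64/(9.51−1) ≈ 0.193.

k ≈ 9.51, θ ≈ 0.193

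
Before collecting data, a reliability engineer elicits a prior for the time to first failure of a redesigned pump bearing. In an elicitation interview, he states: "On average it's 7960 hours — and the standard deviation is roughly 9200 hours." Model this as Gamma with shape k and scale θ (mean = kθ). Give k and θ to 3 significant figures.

For Gamma(k, scale θ): mean = kθ, variance = kθ², so CV = 1/√k.
CV = SD/mean = 9200/7960 = 1.156, hence k = 1/CV² = 0.749.
Then θ = mean/k = 7960/0.749 = 10600.

k ≈ 0.749, θ ≈ 10600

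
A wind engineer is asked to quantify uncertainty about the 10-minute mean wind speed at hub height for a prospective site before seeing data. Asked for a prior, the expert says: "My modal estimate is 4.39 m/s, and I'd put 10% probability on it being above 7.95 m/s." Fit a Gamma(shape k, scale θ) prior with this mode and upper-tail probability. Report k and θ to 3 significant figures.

k ≈ 6.4, θ ≈ 0.813

Gamma(k,θ) with k>1 has mode (k−1)θ, so θ = 4.39/(k−1).
Need P(X < 7.95) = 0.9 with θ tied to k this way. Start at k = 2, θ = 4.39: P(X<7.95) ≈ 0.540.
Too low — raise k to concentrate. Iterating converges to k ≈ 6.4.
Then θ = 4.39/(6.4−1) ≈ 0.813.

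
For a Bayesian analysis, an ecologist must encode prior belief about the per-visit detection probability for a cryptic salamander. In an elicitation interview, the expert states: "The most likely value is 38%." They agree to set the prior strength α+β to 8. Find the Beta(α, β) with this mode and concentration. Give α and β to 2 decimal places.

For α,β > 1 the Beta mode is (α−1)/(α+β−2). With α+β = 8, the mode is (α−1)/6.
Set (α−1)/6 = 0.38 → α = 1 + 0.38·6 = 3.28.
β = 8 − α = 4.72.

α = 3.28, β = 4.72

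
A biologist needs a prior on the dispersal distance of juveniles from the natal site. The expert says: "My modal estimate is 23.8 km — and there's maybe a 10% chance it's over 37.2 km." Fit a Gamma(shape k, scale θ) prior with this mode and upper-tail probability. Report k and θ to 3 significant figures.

Gamma(k,θ) with k>1 has mode (k−1)θ, so θ = 23.8/(k−1).
Need P(X < 37.2) = 0.9 with θ tied to k this way. Start at k = 2, θ = 23.8: P(X<37.2) ≈ 0.463.
Too low — raise k to concentrate. Iterating converges to k ≈ 10.4.
Then θ = 23.8/(10.4−1) ≈ 2.54.

k ≈ 10.4, θ ≈ 2.54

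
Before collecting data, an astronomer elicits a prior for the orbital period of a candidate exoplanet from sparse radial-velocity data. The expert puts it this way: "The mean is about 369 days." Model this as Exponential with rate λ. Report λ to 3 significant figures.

Exponential mean = 1/λ, so λ = 1/369.0 = 0.00271.

λ ≈ 0.00271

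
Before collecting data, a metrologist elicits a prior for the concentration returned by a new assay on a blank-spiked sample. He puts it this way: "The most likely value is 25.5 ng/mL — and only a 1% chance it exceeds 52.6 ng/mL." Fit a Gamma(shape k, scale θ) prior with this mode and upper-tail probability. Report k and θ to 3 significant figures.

Gamma(k,θ) with k>1 has mode (k−1)θ, so θ = 25.5/(k−1).
Need P(X < 52.6) = 0.99 with θ tied to k this way. Start at k = 2, θ = 25.5: P(X<52.6) ≈ 0.611.
Too low — raise k to concentrate. Iterating converges to k ≈ 10.3.
Then θ = 25.5/(10.3−1) ≈ 2.74.

k ≈ 10.3, θ ≈ 2.74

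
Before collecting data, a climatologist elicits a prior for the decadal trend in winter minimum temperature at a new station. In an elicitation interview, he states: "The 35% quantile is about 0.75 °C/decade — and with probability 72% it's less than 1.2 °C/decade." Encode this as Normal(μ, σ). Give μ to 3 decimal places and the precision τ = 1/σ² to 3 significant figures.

μ = 0.929, τ = 4.63

The p-quantile of Normal(μ,σ) is μ + z_p·σ, with z_{0.35} = -0.3853 and z_{0.72} = 0.5828.
Eliminate σ: μ = (z₂·x₁ − z₁·x₂)/(z₂ − z₁) = (0.5828·0.75 − (-0.3853)·1.2)/0.9682 = 0.929.
Then σ = (x₂ − x₁)/(z₂ − z₁) = (1.2 − 0.75)/0.9682 = 0.465.
Precision τ = 1/σ² = 1/0.4648² = 4.63.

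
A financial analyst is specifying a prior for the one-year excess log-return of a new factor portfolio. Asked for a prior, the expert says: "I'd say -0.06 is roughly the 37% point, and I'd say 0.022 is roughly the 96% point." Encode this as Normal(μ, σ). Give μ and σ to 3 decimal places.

μ = -0.047, σ = 0.039

The p-quantile of Normal(μ,σ) is μ + z_p·σ, with z_{0.37} = -0.3319 and z_{0.96} = 1.751.
Eliminate σ: μ = (z₂·x₁ − z₁·x₂)/(z₂ − z₁) = (1.751·-0.06 − (-0.3319)·0.022)/2.083 = -0.047.
Then σ = (x₂ − x₁)/(z₂ − z₁) = (0.022 − -0.06)/2.083 = 0.039.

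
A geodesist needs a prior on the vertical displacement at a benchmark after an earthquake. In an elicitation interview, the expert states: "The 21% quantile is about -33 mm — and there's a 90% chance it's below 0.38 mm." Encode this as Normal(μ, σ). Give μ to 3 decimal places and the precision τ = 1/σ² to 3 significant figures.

For Normal(μ,σ), the p-quantile is μ + z_p·σ. Here z_{0.21} = -0.8064, z_{0.9} = 1.282.
So -33 = μ − 0.8064σ and 0.38 = μ + 1.282σ.
Subtracting: σ = (0.38 − -33)/(1.282 − (-0.8064)) = 15.987.
Then μ = -33 − (-0.8064)·15.987 = -20.108.
Precision τ = 1/σ² = 1/15.99² = 0.00391.

μ = -20.108, τ = 0.00391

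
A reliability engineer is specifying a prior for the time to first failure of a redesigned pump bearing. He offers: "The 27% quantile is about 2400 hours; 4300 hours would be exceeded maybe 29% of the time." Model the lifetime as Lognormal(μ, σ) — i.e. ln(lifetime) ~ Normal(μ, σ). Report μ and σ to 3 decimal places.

μ ≈ 8.090, σ ≈ 0.500

If T ~ Lognormal(μ,σ) then ln T ~ Normal(μ,σ), so the p-quantile of ln T is μ + z_p·σ.
ln(2400) = 7.783 and ln(4300) = 8.366; z_{0.27} = -0.6128, z_{0.71} = 0.5534.
σ = (8.366 − 7.783)/(0.5534 − (-0.6128)) = 0.500.
μ = 7.783 − (-0.6128)·0.500 = 8.090.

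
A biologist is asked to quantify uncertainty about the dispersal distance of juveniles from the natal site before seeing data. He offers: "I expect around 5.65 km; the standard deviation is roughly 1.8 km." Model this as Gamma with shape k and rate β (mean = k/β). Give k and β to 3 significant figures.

For Gamma(k, rate β): mean = k/β, variance = k/β², so CV = 1/√k.
CV = SD/mean = 1.8/5.65 = 0.3186, hence k = 1/CV² = 9.85.
Then β = k/mean = 9.85/5.65 = 1.74.

k ≈ 9.85, β ≈ 1.74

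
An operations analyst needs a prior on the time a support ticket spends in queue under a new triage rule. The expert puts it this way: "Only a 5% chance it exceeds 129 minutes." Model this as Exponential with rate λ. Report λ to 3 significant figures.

λ ≈ 0.0232

P(T > 129.0) = e^(−λ·129.0) = 0.05, so λ = −ln(0.05)/129.0 = 0.0232.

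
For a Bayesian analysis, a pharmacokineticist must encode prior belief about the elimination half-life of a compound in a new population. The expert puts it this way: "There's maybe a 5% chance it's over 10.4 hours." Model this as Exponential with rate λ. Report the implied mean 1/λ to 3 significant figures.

P(T > 10.4) = e^(−λ·10.4) = 0.05, so λ = −ln(0.05)/10.4 = 0.288.
Mean = 1/λ = 3.47 hours.

mean ≈ 3.47 hours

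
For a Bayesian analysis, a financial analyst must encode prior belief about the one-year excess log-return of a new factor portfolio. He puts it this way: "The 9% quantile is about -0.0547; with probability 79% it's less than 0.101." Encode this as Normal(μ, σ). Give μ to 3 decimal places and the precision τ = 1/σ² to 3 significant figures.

The p-quantile of Normal(μ,σ) is μ + z_p·σ, with z_{0.09} = -1.341 and z_{0.79} = 0.8064.
Eliminate σ: μ = (z₂·x₁ − z₁·x₂)/(z₂ − z₁) = (0.8064·-0.0547 − (-1.341)·0.101)/2.147 = 0.043.
Then σ = (x₂ − x₁)/(z₂ − z₁) = (0.101 − -0.0547)/2.147 = 0.073.
Precision τ = 1/σ² = 1/0.07251² = 190.

μ = 0.043, τ = 190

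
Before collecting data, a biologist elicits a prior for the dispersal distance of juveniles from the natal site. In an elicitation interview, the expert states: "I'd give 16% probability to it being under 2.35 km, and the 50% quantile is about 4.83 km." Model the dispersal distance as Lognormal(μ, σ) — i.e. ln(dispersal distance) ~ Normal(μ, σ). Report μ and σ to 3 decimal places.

μ ≈ 1.575, σ ≈ 0.724

If T ~ Lognormal(μ,σ) then ln T ~ Normal(μ,σ), so the p-quantile of ln T is μ + z_p·σ.
ln(2.35) = 0.8544 and ln(4.83) = 1.575; z_{0.16} = -0.9945, z_{0.5} = 0.
σ = (1.575 − 0.8544)/(0 − (-0.9945)) = 0.724.
μ = 0.8544 − (-0.9945)·0.724 = 1.575.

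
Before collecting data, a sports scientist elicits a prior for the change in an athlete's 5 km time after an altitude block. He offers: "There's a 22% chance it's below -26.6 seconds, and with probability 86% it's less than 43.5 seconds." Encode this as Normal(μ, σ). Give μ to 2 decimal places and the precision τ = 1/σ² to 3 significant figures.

For Normal(μ,σ), the p-quantile is μ + z_p·σ. Here z_{0.22} = -0.7722, z_{0.86} = 1.08.
So -26.6 = μ − 0.7722σ and 43.5 = μ + 1.08σ.
Subtracting: σ = (43.5 − -26.6)/(1.08 − (-0.7722)) = 37.84.
Then μ = -26.6 − (-0.7722)·37.84 = 2.62.
Precision τ = 1/σ² = 1/37.84² = 0.000698.

μ = 2.62, τ = 0.000698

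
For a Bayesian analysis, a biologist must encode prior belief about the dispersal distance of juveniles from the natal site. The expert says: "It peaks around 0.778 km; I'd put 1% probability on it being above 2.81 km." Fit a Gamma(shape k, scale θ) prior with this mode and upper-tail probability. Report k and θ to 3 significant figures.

k ≈ 3.61, θ ≈ 0.299

Gamma(k,θ) with k>1 has mode (k−1)θ, so θ = 0.778/(k−1).
Need P(X < 2.81) = 0.99 with θ tied to k this way. Start at k = 2, θ = 0.778: P(X<2.81) ≈ 0.875.
Too low — raise k to concentrate. Iterating converges to k ≈ 3.61.
Then θ = 0.778/(3.61−1) ≈ 0.299.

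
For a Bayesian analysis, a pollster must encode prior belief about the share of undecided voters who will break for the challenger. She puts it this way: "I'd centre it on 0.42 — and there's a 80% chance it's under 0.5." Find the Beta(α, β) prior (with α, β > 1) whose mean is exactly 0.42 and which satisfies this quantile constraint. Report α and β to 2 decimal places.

α ≈ 11.21, β ≈ 15.48

With mean 0.42 fixed, write α = 0.42s, β = 0.58s where s = α+β.
Need P(θ < 0.5) = 0.8 under Beta(0.42s, 0.58s). Normal approximation: (q−m)/√(m(1−m)/s) ≈ z_{0.8} = 0.842, so s ≈ 0.42·0.58·(0.842)²/(0.5−0.42)² = 27.0.
At s = 27.0: P(θ<0.5) ≈ 0.801. Adjusting to match 0.8 gives s ≈ 26.69.
So α = 0.42·26.69 ≈ 11.21, β = 0.58·26.69 ≈ 15.48.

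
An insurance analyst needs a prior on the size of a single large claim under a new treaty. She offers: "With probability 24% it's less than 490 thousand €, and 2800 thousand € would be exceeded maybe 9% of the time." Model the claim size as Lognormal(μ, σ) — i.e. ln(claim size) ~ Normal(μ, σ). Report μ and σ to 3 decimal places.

μ ≈ 6.796, σ ≈ 0.851

If T ~ Lognormal(μ,σ) then ln T ~ Normal(μ,σ), so the p-quantile of ln T is μ + z_p·σ.
ln(490) = 6.194 and ln(2800) = 7.937; z_{0.24} = -0.7063, z_{0.91} = 1.341.
σ = (7.937 − 6.194)/(1.341 − (-0.7063)) = 0.851.
μ = 6.194 − (-0.7063)·0.851 = 6.796.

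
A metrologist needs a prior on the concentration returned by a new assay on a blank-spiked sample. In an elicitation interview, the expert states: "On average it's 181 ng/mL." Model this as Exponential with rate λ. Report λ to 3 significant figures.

Exponential mean = 1/λ, so λ = 1/181.0 = 0.00552.

λ ≈ 0.00552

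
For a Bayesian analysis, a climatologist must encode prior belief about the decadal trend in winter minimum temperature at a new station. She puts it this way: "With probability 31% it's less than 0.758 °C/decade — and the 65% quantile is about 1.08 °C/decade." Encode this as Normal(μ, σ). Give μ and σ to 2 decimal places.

μ = 0.94, σ = 0.37

For Normal(μ,σ), the p-quantile is μ + z_p·σ. Here z_{0.31} = -0.4959, z_{0.65} = 0.3853.
So 0.758 = μ − 0.4959σ and 1.08 = μ + 0.3853σ.
Subtracting: σ = (1.08 − 0.758)/(0.3853 − (-0.4959)) = 0.37.
Then μ = 0.758 − (-0.4959)·0.37 = 0.94.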